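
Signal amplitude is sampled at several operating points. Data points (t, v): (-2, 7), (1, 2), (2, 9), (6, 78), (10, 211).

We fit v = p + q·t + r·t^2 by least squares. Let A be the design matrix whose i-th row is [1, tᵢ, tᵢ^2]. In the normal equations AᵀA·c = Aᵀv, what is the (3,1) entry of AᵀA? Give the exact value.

145

Row 3 ↔ basis t^2, column 1 ↔ basis 1, so (AᵀA)_{3,1} = Σᵢ t^2 = (4)·(1) + (1)·(1) + (4)·(1) + (36)·(1) + (100)·(1) = 145.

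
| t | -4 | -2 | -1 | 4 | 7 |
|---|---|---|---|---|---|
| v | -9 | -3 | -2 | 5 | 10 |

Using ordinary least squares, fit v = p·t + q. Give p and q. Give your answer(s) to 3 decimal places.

Normal-equation sums: Σt·t = 86, Σt = 4, Σ1 = 5.
For Aᵀv: Σt·v = 134, Σv = 1.
Normal equations: [[86, 4]; [4, 5]]·[p, q]ᵀ = [134, 1]ᵀ.
Δ = 86·5 − 4² = 414.
p = (134·5 − 4·1)/414 = 37/23; q = (86·1 − 4·134)/414 = -25/23.

p = 1.609, q = -1.087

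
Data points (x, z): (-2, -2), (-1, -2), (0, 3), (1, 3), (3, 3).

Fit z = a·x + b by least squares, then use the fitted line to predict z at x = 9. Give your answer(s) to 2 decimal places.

ẑ = 11.11

Sums needed: Σx·x = 15, Σx = 1, Σ1 = 5.
Moment sums: Σx·z = 18, Σz = 5.
Normal equations: [[15, 1]; [1, 5]]·[a, b]ᵀ = [18, 5]ᵀ.
Eliminating b: 5·(row 1) − 1·(row 2) gives 74·a = 5·18 − 1·5 = 85, so a = 85/74.
Then b = (5 − 1·(85/74))/5 = 57/74.
At x = 9: ẑ = (85/74)·(9) + (57/74)·(1) = 411/37.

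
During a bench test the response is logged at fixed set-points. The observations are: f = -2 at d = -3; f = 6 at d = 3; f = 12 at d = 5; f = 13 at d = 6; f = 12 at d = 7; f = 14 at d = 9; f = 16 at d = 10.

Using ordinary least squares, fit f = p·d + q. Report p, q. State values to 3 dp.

p = 1.382, q = 2.840

Sums needed: Σd·d = 309, Σd = 37, Σ1 = 7.
For Xᵀf: Σd·f = 532, Σf = 71.
XᵀX·[p, q]ᵀ = Xᵀf becomes [[309, 37]; [37, 7]]·[p, q]ᵀ = [532, 71]ᵀ.
Δ = 309·7 − 37² = 794.
p = (532·7 − 37·71)/794 = 1097/794; q = (309·71 − 37·532)/794 = 2255/794.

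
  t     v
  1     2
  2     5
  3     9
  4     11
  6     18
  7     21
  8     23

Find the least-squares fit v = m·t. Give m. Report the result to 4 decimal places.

m = 2.9162

Entries of MᵀM: Σt·t = 179.
For Mᵀv: Σt·v = 522.
m = 522/179 = 2.9162.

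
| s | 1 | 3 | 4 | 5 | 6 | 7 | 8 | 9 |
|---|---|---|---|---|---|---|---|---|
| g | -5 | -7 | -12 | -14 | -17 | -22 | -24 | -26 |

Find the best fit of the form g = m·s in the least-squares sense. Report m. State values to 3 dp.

m = -2.940

Setting ∂/∂m … = 0 gives: 281·m = -826.
(Σs·s = 281, Σs·g = -826.)
Hence m = -826 / 281 ≈ -2.9395.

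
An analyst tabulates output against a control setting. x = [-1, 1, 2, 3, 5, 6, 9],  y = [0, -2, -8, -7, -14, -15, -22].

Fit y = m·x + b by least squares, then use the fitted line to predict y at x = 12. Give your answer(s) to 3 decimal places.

Setting ∂/∂m … = 0 gives: 157·m + 25·b = -397;  25·m + 7·b = -68.
Δ = 157·7 − 25² = 474.
m = ((-397)·7 − 25·(-68))/474 = -1079/474; b = (157·(-68) − 25·(-397))/474 = -751/474.
At x = 12: ŷ = (-1079/474)·(12) + (-751/474)·(1) = -13699/474.

ŷ = -28.901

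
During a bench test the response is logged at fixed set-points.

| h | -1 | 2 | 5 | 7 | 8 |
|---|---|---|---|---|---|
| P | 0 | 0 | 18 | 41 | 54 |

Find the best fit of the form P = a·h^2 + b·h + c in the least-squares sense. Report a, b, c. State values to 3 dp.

Forming AᵀA = [[7139, 987, 143]; [987, 143, 21]; [143, 21, 5]] and AᵀP = [5915, 809, 113]ᵀ gives AᵀA·[a, b, c]ᵀ = AᵀP.
Row-reducing yields a = 2476/2471, b = -340/353, c = -4973/2471.

a = 1.002, b = -0.963, c = -2.013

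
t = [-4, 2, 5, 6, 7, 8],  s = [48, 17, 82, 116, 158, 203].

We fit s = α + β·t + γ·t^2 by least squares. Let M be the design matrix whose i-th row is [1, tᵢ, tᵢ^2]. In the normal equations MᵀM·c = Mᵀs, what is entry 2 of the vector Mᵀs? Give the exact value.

3678

Entry 2 ↔ basis t, so (Mᵀs)_{2} = Σᵢ (t)·sᵢ = (-4)·(48) + (2)·(17) + (5)·(82) + (6)·(116) + (7)·(158) + (8)·(203) = 3678.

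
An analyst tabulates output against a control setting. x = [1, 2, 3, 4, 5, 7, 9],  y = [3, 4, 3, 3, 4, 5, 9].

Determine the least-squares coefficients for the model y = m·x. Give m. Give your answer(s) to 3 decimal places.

m = 0.908

Sums needed: Σx·x = 185.
Right-hand side: Σx·y = 168.
AᵀA·[m]ᵀ = Aᵀy becomes [[185]]·[m]ᵀ = [168]ᵀ.
Hence m = 168 / 185 ≈ 0.908108.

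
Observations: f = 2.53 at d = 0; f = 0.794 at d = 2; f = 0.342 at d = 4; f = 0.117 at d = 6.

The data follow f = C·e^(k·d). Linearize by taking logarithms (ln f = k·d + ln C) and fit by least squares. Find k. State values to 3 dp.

k = -0.503

Let Y = ln f. Fitting Y = k·d + ln C by least squares:
Σd = 12.0000, Σ(d)² = 56.0000, Σln f = -2.5210, Σd·ln f = -17.6266.
Equations: 56.0000·k + 12.0000·ln C = -17.6266;  12.0000·k + 4·ln C = -2.5210.
Slope k = (n·Σd·ln f − Σd·Σln f)/(n·Σ(d)² − (Σd)²) = (4·-17.6266 − 12.0000·-2.5210)/80.0000 = -0.50318; ln C = (Σln f − k·Σd)/n = 0.87931.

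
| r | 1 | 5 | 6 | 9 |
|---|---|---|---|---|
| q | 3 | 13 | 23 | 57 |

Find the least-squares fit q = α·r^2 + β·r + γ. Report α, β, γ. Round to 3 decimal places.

Forming AᵀA = [[8483, 1071, 143]; [1071, 143, 21]; [143, 21, 4]] and Aᵀq = [5773, 719, 96]ᵀ gives AᵀA·[α, β, γ]ᵀ = Aᵀq.
Inverting the 3×3 Gram matrix, [α, β, γ]ᵀ = [3907/3916, -12497/3916, 9959/1958]ᵀ.

α = 0.998, β = -3.191, γ = 5.086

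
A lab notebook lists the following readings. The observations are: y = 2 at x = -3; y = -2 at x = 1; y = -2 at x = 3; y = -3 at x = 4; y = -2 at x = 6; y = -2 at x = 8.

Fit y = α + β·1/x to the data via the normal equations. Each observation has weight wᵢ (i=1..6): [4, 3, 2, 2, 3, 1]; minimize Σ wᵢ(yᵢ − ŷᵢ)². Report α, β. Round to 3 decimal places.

Normal-equation sums: Σwᵢ·1 = 15, Σwᵢ·1/x = 83/24, Σwᵢ·1/x·1/x = 249/64.
And Σwᵢ·y = -16, Σwᵢ·1/x·y = -51/4.
Normal equations: [[15, 83/24]; [83/24, 249/64]]·[α, β]ᵀ = [-16, -51/4]ᵀ.
Eliminating β: (249/64)·(row 1) − (83/24)·(row 2) gives (13363/288)·α = (249/64)·(-16) − (83/24)·(-51/4) = -581/32, so α = -9/23.
Then β = ((-51/4) − (83/24)·(-9/23))/(249/64) = -5592/1909.

α = -0.391, β = -2.929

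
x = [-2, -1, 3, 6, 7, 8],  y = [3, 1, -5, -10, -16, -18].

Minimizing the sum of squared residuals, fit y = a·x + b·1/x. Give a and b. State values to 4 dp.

a = -2.1370, b = 1.7214

Sums needed: Σx·x = 163, Σx·1/x = 6, Σ1/x·1/x = 40217/28224.
Right-hand side: Σx·y = -338, Σ1/x·y = -871/84.
AᵀA·[a, b]ᵀ = Aᵀy becomes [[163, 6]; [6, 40217/28224]]·[a, b]ᵀ = [-338, -871/84]ᵀ.
Δ = 163·(40217/28224) − 6² = 5539307/28224.
a = ((-338)·(40217/28224) − 6·(-871/84))/(5539307/28224) = -319930/149711; b = (163·(-871/84) − 6·(-338))/(5539307/28224) = 257712/149711.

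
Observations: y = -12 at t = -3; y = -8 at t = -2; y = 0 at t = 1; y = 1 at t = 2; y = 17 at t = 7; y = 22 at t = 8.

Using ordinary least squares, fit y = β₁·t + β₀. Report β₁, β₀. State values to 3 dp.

The normal equations are: 131·β₁ + 13·β₀ = 349;  13·β₁ + 6·β₀ = 20.
Eliminating β₀: 6·(row 1) − 13·(row 2) gives 617·β₁ = 6·349 − 13·20 = 1834, so β₁ = 1834/617.
Then β₀ = (20 − 13·(1834/617))/6 = -1917/617.

β₁ = 2.972, β₀ = -3.107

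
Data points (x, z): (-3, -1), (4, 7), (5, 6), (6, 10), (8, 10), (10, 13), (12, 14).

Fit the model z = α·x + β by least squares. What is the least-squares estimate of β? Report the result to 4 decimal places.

Compute the Gram sums: Σx·x = 394, Σx = 42, Σ1 = 7.
Moment sums: Σx·z = 499, Σz = 59.
Eliminating β: 7·(row 1) − 42·(row 2) gives 994·α = 7·499 − 42·59 = 1015, so α = 145/142.
Then β = (59 − 42·(145/142))/7 = 1144/497.

β = 2.3018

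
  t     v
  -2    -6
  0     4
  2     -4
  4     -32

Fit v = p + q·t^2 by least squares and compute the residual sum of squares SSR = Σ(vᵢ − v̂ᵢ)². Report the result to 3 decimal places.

Sums needed: Σ1 = 4, Σt^2 = 24, Σt^2·t^2 = 288.
Right-hand side: Σv = -38, Σt^2·v = -552.
Normal equations: [[4, 24]; [24, 288]]·[p, q]ᵀ = [-38, -552]ᵀ.
Δ = 4·288 − 24² = 576.
p = ((-38)·288 − 24·(-552))/576 = 4; q = (4·(-552) − 24·(-38))/576 = -9/4.
Residuals: -1, 0, 1, 0; SSR = 2.

SSR = 2.000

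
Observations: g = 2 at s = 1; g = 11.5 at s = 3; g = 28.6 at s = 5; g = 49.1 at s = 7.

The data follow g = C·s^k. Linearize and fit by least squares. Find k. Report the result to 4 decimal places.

Taking logs, ln g = k·ln s + ln C, so regress ln g on ln s.
Σln s = 4.6540, Σ(ln s)² = 7.5838, Σln g = 10.3828, Σln s·ln g = 15.6574.
Equations: 7.5838·k + 4.6540·ln C = 15.6574;  4.6540·k + 4·ln C = 10.3828.
Slope k = (n·Σln s·ln g − Σln s·Σln g)/(n·Σ(ln s)² − (Σln s)²) = (4·15.6574 − 4.6540·10.3828)/8.6759 = 1.64924; ln C = (Σln g − k·Σln s)/n = 0.67681.

k = 1.6492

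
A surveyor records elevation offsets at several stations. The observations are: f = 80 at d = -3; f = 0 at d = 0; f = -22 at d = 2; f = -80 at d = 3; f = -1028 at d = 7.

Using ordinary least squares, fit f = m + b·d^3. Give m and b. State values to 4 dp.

Sums needed: Σ1 = 5, Σd^3 = 351, Σd^3·d^3 = 119171.
For Aᵀf: Σf = -1050, Σd^3·f = -357100.
Normal equations: [[5, 351]; [351, 119171]]·[m, b]ᵀ = [-1050, -357100]ᵀ.
Determinant 5·119171 − 351² = 472654.
m = ((-1050)·119171 − 351·(-357100))/472654 = 8175/18179; b = (5·(-357100) − 351·(-1050))/472654 = -708475/236327.

m = 0.4497, b = -2.9979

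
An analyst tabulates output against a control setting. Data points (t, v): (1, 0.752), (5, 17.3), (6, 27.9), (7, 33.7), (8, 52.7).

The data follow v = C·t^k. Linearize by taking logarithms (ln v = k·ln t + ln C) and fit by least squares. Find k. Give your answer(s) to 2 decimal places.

k = 2.00

Let Y = ln v. Fitting Y = k·ln t + ln C by least squares:
XᵀX = [[13.9113, 7.4265]; [7.4265, 5]], rhs = [25.6411, 13.3764]ᵀ  (here Σln t = 7.4265, Σ(ln t)² = 13.9113, Σln v = 13.3764, Σln t·ln v = 25.6411).
Slope k = (n·Σln t·ln v − Σln t·Σln v)/(n·Σ(ln t)² − (Σln t)²) = (5·25.6411 − 7.4265·13.3764)/14.4030 = 2.00406; ln C = (Σln v − k·Σln t)/n = -0.30136.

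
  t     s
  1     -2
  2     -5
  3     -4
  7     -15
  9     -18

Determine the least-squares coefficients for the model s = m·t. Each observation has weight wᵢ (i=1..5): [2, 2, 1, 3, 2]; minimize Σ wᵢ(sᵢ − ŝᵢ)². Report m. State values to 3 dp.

m = -2.058

Sums needed: Σwᵢ·t·t = 328.
And Σwᵢ·t·s = -675.
MᵀWM·[m]ᵀ = MᵀWs becomes [[328]]·[m]ᵀ = [-675]ᵀ.
Hence m = -675 / 328 ≈ -2.05793.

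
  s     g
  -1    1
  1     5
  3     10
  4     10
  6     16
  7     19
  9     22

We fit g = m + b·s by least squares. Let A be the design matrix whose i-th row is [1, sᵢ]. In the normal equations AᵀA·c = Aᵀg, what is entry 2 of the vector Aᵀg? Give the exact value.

Entry 2 ↔ basis s, so (Aᵀg)_{2} = Σᵢ (s)·gᵢ = (-1)·(1) + (1)·(5) + (3)·(10) + (4)·(10) + (6)·(16) + (7)·(19) + (9)·(22) = 501.

501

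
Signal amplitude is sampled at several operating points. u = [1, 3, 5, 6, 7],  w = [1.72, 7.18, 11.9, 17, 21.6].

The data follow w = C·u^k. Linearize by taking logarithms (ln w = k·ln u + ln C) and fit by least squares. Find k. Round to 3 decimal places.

Let Y = ln w. Fitting Y = k·ln u + ln C by least squares:
Σln u = 6.4457, Σ(ln u)² = 10.7942, Σln w = 10.8961, Σln u·ln w = 17.2072.
Equations: 10.7942·k + 6.4457·ln C = 17.2072;  6.4457·k + 5·ln C = 10.8961.
Slope k = (n·Σln u·ln w − Σln u·Σln w)/(n·Σ(ln u)² − (Σln u)²) = (5·17.2072 − 6.4457·10.8961)/12.4237 = 1.27198; ln C = (Σln w − k·Σln u)/n = 0.53945.

k = 1.272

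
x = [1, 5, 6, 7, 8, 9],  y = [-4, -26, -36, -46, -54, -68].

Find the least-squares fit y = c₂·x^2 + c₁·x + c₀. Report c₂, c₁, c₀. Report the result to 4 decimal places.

c₂ = -0.5572, c₁ = -2.3670, c₀ = -1.0228

From the data, Σx^2·x^2 = 14980, Σx^2·x = 1926, Σx^2 = 256, Σx·x = 256, Σx = 36, Σ1 = 6.
Moment sums: Σx^2·y = -13168, Σx·y = -1716, Σy = -234.
So AᵀA·[c₂, c₁, c₀]ᵀ = Aᵀy: [[14980, 1926, 256]; [1926, 256, 36]; [256, 36, 6]]·[c₂, c₁, c₀]ᵀ = [-13168, -1716, -234]ᵀ.
Inverting the 3×3 Gram matrix, [c₂, c₁, c₀]ᵀ = [-852/1529, -18096/7645, -7819/7645]ᵀ.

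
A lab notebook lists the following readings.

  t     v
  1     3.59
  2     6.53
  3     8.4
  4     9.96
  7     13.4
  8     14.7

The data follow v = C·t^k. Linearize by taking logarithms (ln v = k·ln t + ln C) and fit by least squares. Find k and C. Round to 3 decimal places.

Linearized form: ln v = k·ln t + ln C. From the 6 transformed points,
Σln t = 7.2034, Σ(ln t)² = 11.7199, Σln v = 12.8645, Σln t·ln v = 17.4646.
Equations: 11.7199·k + 7.2034·ln C = 17.4646;  7.2034·k + 6·ln C = 12.8645.
Solving (det = 18.4301): k = 0.65759, ln C = 1.35459, so C = exp(1.35459) = 3.87518.

k = 0.658, C = 3.875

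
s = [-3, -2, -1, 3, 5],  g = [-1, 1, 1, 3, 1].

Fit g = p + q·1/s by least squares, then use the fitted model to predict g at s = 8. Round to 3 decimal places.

The normal equations are: 5·p + (-13/10)·q = 5;  (-13/10)·p + (1361/900)·q = 1/30.
(Σ1 = 5, Σ1/s = -13/10, Σ1/s·1/s = 1361/900, Σg = 5, Σ1/s·g = 1/30.)
Δ = 5·(1361/900) − (-13/10)² = 1321/225.
p = (5·(1361/900) − (-13/10)·(1/30))/(1321/225) = 1711/1321; q = (5·(1/30) − (-13/10)·5)/(1321/225) = 1500/1321.
At s = 8: ĝ = (1711/1321)·(1) + (1500/1321)·(1/8) = 3797/2642.

ĝ = 1.437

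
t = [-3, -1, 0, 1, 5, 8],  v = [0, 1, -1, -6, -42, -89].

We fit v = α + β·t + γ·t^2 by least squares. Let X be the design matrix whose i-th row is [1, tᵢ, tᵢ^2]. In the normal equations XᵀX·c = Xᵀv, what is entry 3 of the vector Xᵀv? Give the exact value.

Entry 3 ↔ basis t^2, so (Xᵀv)_{3} = Σᵢ (t^2)·vᵢ = (9)·(0) + (1)·(1) + (0)·(-1) + (1)·(-6) + (25)·(-42) + (64)·(-89) = -6751.

-6751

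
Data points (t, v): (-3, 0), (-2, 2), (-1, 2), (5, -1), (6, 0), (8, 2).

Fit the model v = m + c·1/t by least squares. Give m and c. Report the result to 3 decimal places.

Normal-equation sums: Σ1 = 6, Σ1/t = -161/120, Σ1/t·1/t = 20801/14400.
And Σv = 5, Σ1/t·v = -59/20.
AᵀA·[m, c]ᵀ = Aᵀv becomes [[6, -161/120]; [-161/120, 20801/14400]]·[m, c]ᵀ = [5, -59/20]ᵀ.
Determinant 6·(20801/14400) − (-161/120)² = 19777/2880.
m = (5·(20801/14400) − (-161/120)·(-59/20))/(19777/2880) = 47011/98885; c = (6·(-59/20) − (-161/120)·5)/(19777/2880) = -31656/19777.

m = 0.475, c = -1.601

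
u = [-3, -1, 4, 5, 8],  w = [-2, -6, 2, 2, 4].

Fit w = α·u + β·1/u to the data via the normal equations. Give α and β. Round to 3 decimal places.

Compute the Gram sums: Σu·u = 115, Σu·1/u = 5, Σ1/u·1/u = 17701/14400.
Right-hand side: Σu·w = 62, Σ1/u·w = 121/15.
So AᵀA·[α, β]ᵀ = Aᵀw: [[115, 5]; [5, 17701/14400]]·[α, β]ᵀ = [62, 121/15]ᵀ.
det = 115·(17701/14400) − 5² = 335123/2880.
α = (62·(17701/14400) − 5·(121/15))/(335123/2880) = 516662/1675615; β = (115·(121/15) − 5·62)/(335123/2880) = 1778880/335123.

α = 0.308, β = 5.308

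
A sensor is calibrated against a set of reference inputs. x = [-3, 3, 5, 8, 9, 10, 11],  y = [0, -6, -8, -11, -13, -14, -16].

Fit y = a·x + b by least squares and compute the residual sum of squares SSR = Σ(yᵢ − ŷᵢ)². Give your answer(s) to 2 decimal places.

SSR = 1.85

Sums needed: Σx·x = 409, Σx = 43, Σ1 = 7.
And Σx·y = -579, Σy = -68.
Normal equations: [[409, 43]; [43, 7]]·[a, b]ᵀ = [-579, -68]ᵀ.
Eliminating b: 7·(row 1) − 43·(row 2) gives 1014·a = 7·(-579) − 43·(-68) = -1129, so a = -1129/1014.
Then b = ((-68) − 43·(-1129/1014))/7 = -2915/1014.
Residuals: -236/507, 109/507, 224/507, 61/78, -53/507, 3/338, -445/507; SSR = 1877/1014.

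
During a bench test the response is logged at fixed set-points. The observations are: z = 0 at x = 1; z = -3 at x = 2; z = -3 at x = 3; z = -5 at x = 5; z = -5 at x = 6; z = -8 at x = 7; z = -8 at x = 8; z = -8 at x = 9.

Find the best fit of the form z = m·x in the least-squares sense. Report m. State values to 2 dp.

m = -0.97

Setting ∂/∂m … = 0 gives: 269·m = -262.
(Σx·x = 269, Σx·z = -262.)
m = (-262)/269 = -0.973978.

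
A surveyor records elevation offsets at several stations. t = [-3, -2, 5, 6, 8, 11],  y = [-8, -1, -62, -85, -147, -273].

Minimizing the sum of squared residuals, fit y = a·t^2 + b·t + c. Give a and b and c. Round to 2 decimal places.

a = -2.05, b = -2.42, c = 2.78

Sums needed: Σt^2·t^2 = 20755, Σt^2·t = 2149, Σt^2 = 259, Σt·t = 259, Σt = 25, Σ1 = 6.
Right-hand side: Σt^2·y = -47127, Σt·y = -4973, Σy = -576.
Row-reducing yields a = -52078/25347, b = -8768/3621, c = 3355/1207.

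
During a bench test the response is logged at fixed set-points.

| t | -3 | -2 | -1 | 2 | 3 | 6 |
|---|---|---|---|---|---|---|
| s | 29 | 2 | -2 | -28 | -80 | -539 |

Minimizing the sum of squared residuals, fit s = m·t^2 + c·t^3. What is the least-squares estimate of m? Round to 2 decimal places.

The normal system MᵀM·[m, c]ᵀ = Mᵀs is [[1491, 7775]; [7775, 48243]]·[m, c]ᵀ = [-19969, -119605]ᵀ.
Eliminating c: 48243·(row 1) − 7775·(row 2) gives 11479688·m = 48243·(-19969) − 7775·(-119605) = -33435592, so m = -4179449/1434961.
Then c = ((-119605) − 7775·(-4179449/1434961))/48243 = -2884010/1434961.

m = -2.91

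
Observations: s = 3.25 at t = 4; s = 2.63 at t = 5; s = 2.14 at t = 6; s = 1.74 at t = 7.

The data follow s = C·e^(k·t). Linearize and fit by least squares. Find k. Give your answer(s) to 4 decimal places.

k = -0.2080

Let Y = ln s. Fitting Y = k·t + ln C by least squares:
Σt = 22.0000, Σ(t)² = 126.0000, Σln s = 3.4603, Σt·ln s = 17.9916.
Normal system: [[126.0000, 22.0000]; [22.0000, 4]]·[k, ln C]ᵀ = [17.9916, 3.4603]ᵀ.
Solving (det = 20.0000): k = -0.20805, ln C = 2.00935.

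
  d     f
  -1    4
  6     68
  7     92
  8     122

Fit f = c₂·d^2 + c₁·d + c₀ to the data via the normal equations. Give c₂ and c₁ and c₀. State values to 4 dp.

c₂ = 1.9950, c₁ = -0.8883, c₀ = 1.1273

Sums needed: Σd^2·d^2 = 7794, Σd^2·d = 1070, Σd^2 = 150, Σd·d = 150, Σd = 20, Σ1 = 4.
And Σd^2·f = 14768, Σd·f = 2024, Σf = 286.
So MᵀM·[c₂, c₁, c₀]ᵀ = Mᵀf: [[7794, 1070, 150]; [1070, 150, 20]; [150, 20, 4]]·[c₂, c₁, c₀]ᵀ = [14768, 2024, 286]ᵀ.
Row-reducing yields c₂ = 1207/605, c₁ = -2687/3025, c₀ = 62/55.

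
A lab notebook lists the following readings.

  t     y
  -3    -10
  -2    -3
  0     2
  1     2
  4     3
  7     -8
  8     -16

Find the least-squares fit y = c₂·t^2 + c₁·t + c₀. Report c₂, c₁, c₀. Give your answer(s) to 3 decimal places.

Entries of MᵀM: Σt^2·t^2 = 6851, Σt^2·t = 885, Σt^2 = 143, Σt·t = 143, Σt = 15, Σ1 = 7.
And Σt^2·y = -1468, Σt·y = -134, Σy = -30.
Inverting the 3×3 Gram matrix, [c₂, c₁, c₀]ᵀ = [-13616/25223, 55201/25223, 51769/25223]ᵀ.

c₂ = -0.540, c₁ = 2.189, c₀ = 2.052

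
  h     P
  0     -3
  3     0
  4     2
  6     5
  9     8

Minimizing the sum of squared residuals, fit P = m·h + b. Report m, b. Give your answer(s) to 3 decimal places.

Forming MᵀM = [[142, 22]; [22, 5]] and MᵀP = [110, 12]ᵀ gives MᵀM·[m, b]ᵀ = MᵀP.
Eliminating b: 5·(row 1) − 22·(row 2) gives 226·m = 5·110 − 22·12 = 286, so m = 143/113.
Then b = (12 − 22·(143/113))/5 = -358/113.

m = 1.265, b = -3.168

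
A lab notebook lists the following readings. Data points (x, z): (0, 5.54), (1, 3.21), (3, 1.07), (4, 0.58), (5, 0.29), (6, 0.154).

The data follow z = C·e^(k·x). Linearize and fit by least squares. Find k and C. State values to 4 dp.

Linearized form: ln z = k·x + ln C. From the 6 transformed points,
Over the data: Σx = 19.0000, Σ(x)² = 87.0000, Σln z = -0.7075, Σx·ln z = -18.2238.
Normal system: [[87.0000, 19.0000]; [19.0000, 6]]·[k, ln C]ᵀ = [-18.2238, -0.7075]ᵀ.
Solving (det = 161.0000): k = -0.59566, ln C = 1.76834, so C = exp(1.76834) = 5.86110.

k = -0.5957, C = 5.8611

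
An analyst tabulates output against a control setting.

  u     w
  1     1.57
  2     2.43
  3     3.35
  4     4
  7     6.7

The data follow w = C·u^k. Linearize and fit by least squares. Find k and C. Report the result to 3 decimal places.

k = 0.739, C = 1.506

With ln wᵢ as the transformed response and ln uᵢ as the regressor:
Over the data: Σln u = 5.1240, Σ(ln u)² = 7.3958, Σln w = 5.8363, Σln u·ln w = 7.5668.
Normal system: [[7.3958, 5.1240]; [5.1240, 5]]·[k, ln C]ᵀ = [7.5668, 5.8363]ᵀ.
Δ = 7.3958·5 − (5.1240)² = 10.7239; k = (7.5668·5 − 5.1240·5.8363)/10.7239 = 0.73935, ln C = (7.3958·5.8363 − 5.1240·7.5668)/10.7239 = 0.40959, so C = exp(0.40959) = 1.50620.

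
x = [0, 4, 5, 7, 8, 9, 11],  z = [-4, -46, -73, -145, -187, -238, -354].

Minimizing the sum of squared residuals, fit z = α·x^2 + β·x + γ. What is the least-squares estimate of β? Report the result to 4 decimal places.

β = 0.9529

Forming MᵀM = [[28580, 3104, 356]; [3104, 356, 44]; [356, 44, 7]] and Mᵀz = [-83746, -9096, -1047]ᵀ gives MᵀM·[α, β, γ]ᵀ = Mᵀz.
Solving the 3×3 system (Gaussian elimination) gives α = -213389/71358, β = 33997/35679, γ = -41359/11893.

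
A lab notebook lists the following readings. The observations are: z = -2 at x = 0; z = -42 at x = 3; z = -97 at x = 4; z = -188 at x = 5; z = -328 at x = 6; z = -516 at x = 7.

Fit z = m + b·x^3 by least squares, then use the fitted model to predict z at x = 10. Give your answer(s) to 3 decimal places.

ẑ = -1503.697

The normal equations are: 6·m + 775·b = -1173;  775·m + 184755·b = -278678.
(Σ1 = 6, Σx^3 = 775, Σx^3·x^3 = 184755, Σz = -1173, Σx^3·z = -278678.)
Eliminating b: 184755·(row 1) − 775·(row 2) gives 507905·m = 184755·(-1173) − 775·(-278678) = -742165, so m = -148433/101581.
Then b = ((-278678) − 775·(-148433/101581))/184755 = -762993/507905.
At x = 10: ẑ = (-148433/101581)·(1) + (-762993/507905)·(1000) = -152747033/101581.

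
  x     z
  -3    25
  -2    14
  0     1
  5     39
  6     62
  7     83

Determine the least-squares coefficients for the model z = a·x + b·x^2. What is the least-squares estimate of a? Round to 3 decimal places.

a = -2.332

Sums needed: Σx·x = 123, Σx·x^2 = 649, Σx^2·x^2 = 4419.
For Mᵀz: Σx·z = 1045, Σx^2·z = 7555.
Determinant 123·4419 − 649² = 122336.
a = (1045·4419 − 649·7555)/122336 = -71335/30584; b = (123·7555 − 649·1045)/122336 = 62765/30584.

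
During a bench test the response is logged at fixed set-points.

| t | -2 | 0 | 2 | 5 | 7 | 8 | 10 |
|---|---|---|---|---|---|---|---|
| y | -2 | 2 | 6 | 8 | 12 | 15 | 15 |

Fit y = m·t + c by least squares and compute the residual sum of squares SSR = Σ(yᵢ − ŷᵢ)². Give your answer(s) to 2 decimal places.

SSR = 7.89

With design matrix M, MᵀM = [[246, 30]; [30, 7]] and Mᵀy = [410, 56]ᵀ.
Eliminating c: 7·(row 1) − 30·(row 2) gives 822·m = 7·410 − 30·56 = 1190, so m = 595/411.
Then c = (56 − 30·(595/411))/7 = 246/137.
Residuals: -370/411, 28/137, 538/411, -425/411, 29/411, 667/411, -523/411; SSR = 3244/411.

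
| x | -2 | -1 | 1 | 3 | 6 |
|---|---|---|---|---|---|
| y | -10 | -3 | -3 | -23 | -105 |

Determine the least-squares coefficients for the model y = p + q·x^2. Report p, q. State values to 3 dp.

Forming AᵀA = [[5, 51]; [51, 1395]] and Aᵀy = [-144, -4033]ᵀ gives AᵀA·[p, q]ᵀ = Aᵀy.
Determinant 5·1395 − 51² = 4374.
p = ((-144)·1395 − 51·(-4033))/4374 = 1601/1458; q = (5·(-4033) − 51·(-144))/4374 = -12821/4374.

p = 1.098, q = -2.931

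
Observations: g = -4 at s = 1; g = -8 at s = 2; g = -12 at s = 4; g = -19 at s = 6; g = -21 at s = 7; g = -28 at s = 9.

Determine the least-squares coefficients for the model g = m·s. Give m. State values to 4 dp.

m = -3.1070

Compute the Gram sums: Σs·s = 187.
Right-hand side: Σs·g = -581.
Normal equations: [[187]]·[m]ᵀ = [-581]ᵀ.
m = (-581)/187 = -3.10695.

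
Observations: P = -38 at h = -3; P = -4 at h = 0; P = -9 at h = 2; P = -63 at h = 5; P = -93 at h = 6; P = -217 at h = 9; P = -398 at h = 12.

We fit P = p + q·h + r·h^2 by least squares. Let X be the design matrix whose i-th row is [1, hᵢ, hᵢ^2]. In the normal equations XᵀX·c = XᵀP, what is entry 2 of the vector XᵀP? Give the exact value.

-7506

Entry 2 ↔ basis h, so (XᵀP)_{2} = Σᵢ (h)·Pᵢ = (-3)·(-38) + (0)·(-4) + (2)·(-9) + (5)·(-63) + (6)·(-93) + (9)·(-217) + (12)·(-398) = -7506.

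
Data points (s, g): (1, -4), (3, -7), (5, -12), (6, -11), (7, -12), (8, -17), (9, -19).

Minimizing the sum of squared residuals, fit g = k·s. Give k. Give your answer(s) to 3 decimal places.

With design matrix M, MᵀM = [[265]] and Mᵀg = [-542]ᵀ.
k = (-542)/265 = -2.04528.

k = -2.045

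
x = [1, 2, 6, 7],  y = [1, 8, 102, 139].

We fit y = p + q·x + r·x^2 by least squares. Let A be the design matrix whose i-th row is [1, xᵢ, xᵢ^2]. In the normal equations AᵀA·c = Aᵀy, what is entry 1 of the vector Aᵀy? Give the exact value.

250

Entry 1 ↔ basis 1, so (Aᵀy)_{1} = Σᵢ yᵢ = (1)·(1) + (1)·(8) + (1)·(102) + (1)·(139) = 250.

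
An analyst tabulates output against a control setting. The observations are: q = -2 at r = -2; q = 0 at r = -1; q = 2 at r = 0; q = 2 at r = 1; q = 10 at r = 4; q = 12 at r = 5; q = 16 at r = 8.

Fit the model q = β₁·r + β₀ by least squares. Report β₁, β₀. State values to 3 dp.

β₁ = 1.880, β₀ = 1.685

Compute the Gram sums: Σr·r = 111, Σr = 15, Σ1 = 7.
For Aᵀq: Σr·q = 234, Σq = 40.
AᵀA·[β₁, β₀]ᵀ = Aᵀq becomes [[111, 15]; [15, 7]]·[β₁, β₀]ᵀ = [234, 40]ᵀ.
Eliminating β₀: 7·(row 1) − 15·(row 2) gives 552·β₁ = 7·234 − 15·40 = 1038, so β₁ = 173/92.
Then β₀ = (40 − 15·(173/92))/7 = 155/92.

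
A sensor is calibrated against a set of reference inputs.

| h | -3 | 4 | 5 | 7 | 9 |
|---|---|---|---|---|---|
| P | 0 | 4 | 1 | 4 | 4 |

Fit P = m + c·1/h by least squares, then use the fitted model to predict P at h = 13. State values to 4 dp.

Sums needed: Σ1 = 5, Σ1/h = 467/1260, Σ1/h·1/h = 391129/1587600.
For AᵀP: ΣP = 13, Σ1/h·P = 698/315.
So AᵀA·[m, c]ᵀ = AᵀP: [[5, 467/1260]; [467/1260, 391129/1587600]]·[m, c]ᵀ = [13, 698/315]ᵀ.
Δ = 5·(391129/1587600) − (467/1260)² = 434389/396900.
m = (13·(391129/1587600) − (467/1260)·(698/315))/(434389/396900) = 3780813/1737556; c = (5·(698/315) − (467/1260)·13)/(434389/396900) = 2485035/434389.
At h = 13: P̂ = (3780813/1737556)·(1) + (2485035/434389)·(1/13) = 59090709/22588228.

P̂ = 2.6160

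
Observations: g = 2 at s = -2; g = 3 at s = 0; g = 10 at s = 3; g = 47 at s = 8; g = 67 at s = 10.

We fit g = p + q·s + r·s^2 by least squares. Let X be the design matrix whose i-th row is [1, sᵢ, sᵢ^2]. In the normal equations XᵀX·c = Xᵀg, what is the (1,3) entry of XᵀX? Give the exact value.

177

Row 1 ↔ basis 1, column 3 ↔ basis s^2, so (XᵀX)_{1,3} = Σᵢ s^2 = (1)·(4) + (1)·(0) + (1)·(9) + (1)·(64) + (1)·(100) = 177.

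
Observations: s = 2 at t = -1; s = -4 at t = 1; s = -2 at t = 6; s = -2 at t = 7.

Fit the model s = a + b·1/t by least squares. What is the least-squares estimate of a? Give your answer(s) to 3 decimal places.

Forming MᵀM = [[4, 13/42]; [13/42, 3613/1764]] and Mᵀs = [-6, -139/21]ᵀ gives MᵀM·[a, b]ᵀ = Mᵀs.
Δ = 4·(3613/1764) − (13/42)² = 1587/196.
a = ((-6)·(3613/1764) − (13/42)·(-139/21))/(1587/196) = -18064/14283; b = (4·(-139/21) − (13/42)·(-6))/(1587/196) = -14476/4761.

a = -1.265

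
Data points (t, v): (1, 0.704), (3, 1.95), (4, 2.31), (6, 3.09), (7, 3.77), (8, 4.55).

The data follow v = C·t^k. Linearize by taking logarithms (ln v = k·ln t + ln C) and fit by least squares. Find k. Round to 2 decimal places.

k = 0.86

Linearized form: ln v = k·ln t + ln C. From the 6 transformed points,
Σln t = 8.3020, Σ(ln t)² = 14.4498, Σln v = 5.1245, Σln t·ln v = 9.6488.
Equations: 14.4498·k + 8.3020·ln C = 9.6488;  8.3020·k + 6·ln C = 5.1245.
Slope k = (n·Σln t·ln v − Σln t·Σln v)/(n·Σ(ln t)² − (Σln t)²) = (6·9.6488 − 8.3020·5.1245)/17.7753 = 0.86350; ln C = (Σln v − k·Σln t)/n = -0.34072.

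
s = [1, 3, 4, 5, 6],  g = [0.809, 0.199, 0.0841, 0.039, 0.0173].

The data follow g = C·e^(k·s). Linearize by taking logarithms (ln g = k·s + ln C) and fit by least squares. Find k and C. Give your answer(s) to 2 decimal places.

k = -0.77, C = 1.85

Taking logs, ln g = k·s + ln C, so regress ln g on s.
Over the data: Σs = 19.0000, Σ(s)² = 87.0000, Σln g = -11.6034, Σs·ln g = -55.5216.
Normal system: [[87.0000, 19.0000]; [19.0000, 5]]·[k, ln C]ᵀ = [-55.5216, -11.6034]ᵀ.
Δ = 87.0000·5 − (19.0000)² = 74.0000; k = (-55.5216·5 − 19.0000·-11.6034)/74.0000 = -0.77221, ln C = (87.0000·-11.6034 − 19.0000·-55.5216)/74.0000 = 0.61370, so C = exp(0.61370) = 1.84726.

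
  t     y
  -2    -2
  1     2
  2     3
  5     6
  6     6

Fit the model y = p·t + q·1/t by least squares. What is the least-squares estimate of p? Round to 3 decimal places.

With design matrix M, MᵀM = [[70, 5]; [5, 1411/900]] and Mᵀy = [78, 67/10]ᵀ.
Determinant 70·(1411/900) − 5² = 7627/90.
p = (78·(1411/900) − 5·(67/10))/(7627/90) = 39954/38135; q = (70·(67/10) − 5·78)/(7627/90) = 7110/7627.

p = 1.048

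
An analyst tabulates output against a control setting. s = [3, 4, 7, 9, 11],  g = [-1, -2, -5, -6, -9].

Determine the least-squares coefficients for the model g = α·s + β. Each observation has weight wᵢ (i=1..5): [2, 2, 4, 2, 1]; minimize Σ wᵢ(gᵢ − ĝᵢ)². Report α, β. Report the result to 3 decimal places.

α = -0.928, β = 1.717

Entries of AᵀWA: Σwᵢ·s·s = 529, Σwᵢ·s = 71, Σwᵢ·1 = 11.
For AᵀWg: Σwᵢ·s·g = -369, Σwᵢ·g = -47.
AᵀWA·[α, β]ᵀ = AᵀWg becomes [[529, 71]; [71, 11]]·[α, β]ᵀ = [-369, -47]ᵀ.
Δ = 529·11 − 71² = 778.
α = ((-369)·11 − 71·(-47))/778 = -361/389; β = (529·(-47) − 71·(-369))/778 = 668/389.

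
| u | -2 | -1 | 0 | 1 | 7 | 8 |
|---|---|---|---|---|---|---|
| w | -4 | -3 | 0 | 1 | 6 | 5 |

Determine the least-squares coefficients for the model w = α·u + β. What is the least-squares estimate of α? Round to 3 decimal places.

With design matrix A, AᵀA = [[119, 13]; [13, 6]] and Aᵀw = [94, 5]ᵀ.
Determinant 119·6 − 13² = 545.
α = (94·6 − 13·5)/545 = 499/545; β = (119·5 − 13·94)/545 = -627/545.

α = 0.916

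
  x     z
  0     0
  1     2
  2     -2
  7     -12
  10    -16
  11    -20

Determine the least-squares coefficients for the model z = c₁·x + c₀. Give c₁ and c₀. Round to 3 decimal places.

c₁ = -1.898, c₀ = 1.808

Entries of AᵀA: Σx·x = 275, Σx = 31, Σ1 = 6.
And Σx·z = -466, Σz = -48.
Determinant 275·6 − 31² = 689.
c₁ = ((-466)·6 − 31·(-48))/689 = -1308/689; c₀ = (275·(-48) − 31·(-466))/689 = 1246/689.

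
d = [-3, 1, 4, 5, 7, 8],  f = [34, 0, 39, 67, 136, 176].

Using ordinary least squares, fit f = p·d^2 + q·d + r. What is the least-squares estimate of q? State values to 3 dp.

The normal equations are: 7460·p + 1018·q + 164·r = 20533;  1018·p + 164·q + 22·r = 2749;  164·p + 22·q + 6·r = 452.
(Σd^2·d^2 = 7460, Σd^2·d = 1018, Σd^2 = 164, Σd·d = 164, Σd = 22, Σ1 = 6, Σd^2·f = 20533, Σd·f = 2749, Σf = 452.)
Row-reducing yields p = 1360/447, q = -9443/4470, r = -123/1490.

q = -2.113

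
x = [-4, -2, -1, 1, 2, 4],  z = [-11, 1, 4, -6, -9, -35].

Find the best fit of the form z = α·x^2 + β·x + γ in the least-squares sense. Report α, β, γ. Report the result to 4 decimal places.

α = -1.5000, β = -3.0000, γ = 1.1667

Compute the Gram sums: Σx^2·x^2 = 546, Σx^2·x = 0, Σx^2 = 42, Σx·x = 42, Σx = 0, Σ1 = 6.
Moment sums: Σx^2·z = -770, Σx·z = -126, Σz = -56.
AᵀA·[α, β, γ]ᵀ = Aᵀz becomes [[546, 0, 42]; [0, 42, 0]; [42, 0, 6]]·[α, β, γ]ᵀ = [-770, -126, -56]ᵀ.
Row-reducing yields α = -3/2, β = -3, γ = 7/6.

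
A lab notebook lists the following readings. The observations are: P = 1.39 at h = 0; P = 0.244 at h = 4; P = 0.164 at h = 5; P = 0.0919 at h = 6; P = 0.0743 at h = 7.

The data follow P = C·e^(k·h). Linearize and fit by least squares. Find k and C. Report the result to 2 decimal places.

Taking logs, ln P = k·h + ln C, so regress ln P on h.
Σh = 22.0000, Σ(h)² = 126.0000, Σln P = -7.8759, Σh·ln P = -47.2016.
Equations: 126.0000·k + 22.0000·ln C = -47.2016;  22.0000·k + 5·ln C = -7.8759.
Solving (det = 146.0000): k = -0.42972, ln C = 0.31559, so C = exp(0.31559) = 1.37107.

k = -0.43, C = 1.37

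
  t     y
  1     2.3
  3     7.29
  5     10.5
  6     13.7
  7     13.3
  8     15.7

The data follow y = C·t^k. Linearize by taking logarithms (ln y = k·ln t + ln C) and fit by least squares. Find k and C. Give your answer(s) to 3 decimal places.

Taking logs, ln y = k·ln t + ln C, so regress ln y on ln t.
AᵀA = [[15.1183, 8.5252]; [8.5252, 6]], rhs = [21.4182, 13.1296]ᵀ  (here Σln t = 8.5252, Σ(ln t)² = 15.1183, Σln y = 13.1296, Σln t·ln y = 21.4182).
Δ = 15.1183·6 − (8.5252)² = 18.0313; k = (21.4182·6 − 8.5252·13.1296)/18.0313 = 0.91934, ln C = (15.1183·13.1296 − 8.5252·21.4182)/18.0313 = 0.88201, so C = exp(0.88201) = 2.41575.

k = 0.919, C = 2.416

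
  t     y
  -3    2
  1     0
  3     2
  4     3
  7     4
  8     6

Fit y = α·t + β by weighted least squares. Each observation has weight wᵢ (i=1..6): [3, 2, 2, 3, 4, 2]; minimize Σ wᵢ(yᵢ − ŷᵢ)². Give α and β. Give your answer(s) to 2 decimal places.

α = 0.33, β = 1.79

Forming MᵀWM = [[419, 55]; [55, 16]] and MᵀWy = [238, 47]ᵀ gives MᵀWM·[α, β]ᵀ = MᵀWy.
Eliminating β: 16·(row 1) − 55·(row 2) gives 3679·α = 16·238 − 55·47 = 1223, so α = 1223/3679.
Then β = (47 − 55·(1223/3679))/16 = 6603/3679.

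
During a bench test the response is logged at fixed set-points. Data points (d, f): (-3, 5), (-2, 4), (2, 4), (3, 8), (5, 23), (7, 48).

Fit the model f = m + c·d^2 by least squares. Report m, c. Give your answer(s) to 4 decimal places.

Compute the Gram sums: Σ1 = 6, Σd^2 = 100, Σd^2·d^2 = 3220.
Moment sums: Σf = 92, Σd^2·f = 3076.
Normal equations: [[6, 100]; [100, 3220]]·[m, c]ᵀ = [92, 3076]ᵀ.
Eliminating c: 3220·(row 1) − 100·(row 2) gives 9320·m = 3220·92 − 100·3076 = -11360, so m = -284/233.
Then c = (3076 − 100·(-284/233))/3220 = 1157/1165.

m = -1.2189, c = 0.9931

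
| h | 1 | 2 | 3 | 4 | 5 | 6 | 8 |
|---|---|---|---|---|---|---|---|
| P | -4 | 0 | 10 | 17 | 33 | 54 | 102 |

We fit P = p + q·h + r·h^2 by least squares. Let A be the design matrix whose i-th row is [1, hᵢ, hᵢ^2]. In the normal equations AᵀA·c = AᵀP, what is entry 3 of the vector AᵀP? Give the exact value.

Entry 3 ↔ basis h^2, so (AᵀP)_{3} = Σᵢ (h^2)·Pᵢ = (1)·(-4) + (4)·(0) + (9)·(10) + (16)·(17) + (25)·(33) + (36)·(54) + (64)·(102) = 9655.

9655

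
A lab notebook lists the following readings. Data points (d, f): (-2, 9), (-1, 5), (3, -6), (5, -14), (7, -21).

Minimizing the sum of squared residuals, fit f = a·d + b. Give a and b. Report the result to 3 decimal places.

a = -3.264, b = 2.432

Normal-equation sums: Σd·d = 88, Σd = 12, Σ1 = 5.
For Aᵀf: Σd·f = -258, Σf = -27.
So AᵀA·[a, b]ᵀ = Aᵀf: [[88, 12]; [12, 5]]·[a, b]ᵀ = [-258, -27]ᵀ.
Eliminating b: 5·(row 1) − 12·(row 2) gives 296·a = 5·(-258) − 12·(-27) = -966, so a = -483/148.
Then b = ((-27) − 12·(-483/148))/5 = 90/37.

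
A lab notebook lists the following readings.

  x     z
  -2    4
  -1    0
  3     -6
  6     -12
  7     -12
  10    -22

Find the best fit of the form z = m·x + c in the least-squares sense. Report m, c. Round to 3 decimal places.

AᵀA·[m, c]ᵀ = Aᵀz reads: 199·m + 23·c = -402;  23·m + 6·c = -48.
(Σx·x = 199, Σx = 23, Σ1 = 6, Σx·z = -402, Σz = -48.)
Δ = 199·6 − 23² = 665.
m = ((-402)·6 − 23·(-48))/665 = -1308/665; c = (199·(-48) − 23·(-402))/665 = -306/665.

m = -1.967, c = -0.460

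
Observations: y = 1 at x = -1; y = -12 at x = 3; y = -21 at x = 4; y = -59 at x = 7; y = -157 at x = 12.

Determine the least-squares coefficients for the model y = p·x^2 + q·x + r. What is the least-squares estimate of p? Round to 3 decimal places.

Compute the Gram sums: Σx^2·x^2 = 23475, Σx^2·x = 2161, Σx^2 = 219, Σx·x = 219, Σx = 25, Σ1 = 5.
Moment sums: Σx^2·y = -25942, Σx·y = -2418, Σy = -248.
So AᵀA·[p, q, r]ᵀ = Aᵀy: [[23475, 2161, 219]; [2161, 219, 25]; [219, 25, 5]]·[p, q, r]ᵀ = [-25942, -2418, -248]ᵀ.
Solving the 3×3 system (Gaussian elimination) gives p = -25271/26348, q = -43607/26348, r = 4511/6587.

p = -0.959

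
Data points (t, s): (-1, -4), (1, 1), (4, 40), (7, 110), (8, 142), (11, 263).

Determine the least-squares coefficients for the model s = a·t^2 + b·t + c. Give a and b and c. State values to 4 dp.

Entries of XᵀX: Σt^2·t^2 = 21396, Σt^2·t = 2250, Σt^2 = 252, Σt·t = 252, Σt = 30, Σ1 = 6.
Moment sums: Σt^2·s = 46938, Σt·s = 4964, Σs = 552.
Solving the 3×3 system (Gaussian elimination) gives a = 6693/3409, b = 26099/10227, c = -32929/10227.

a = 1.9633, b = 2.5520, c = -3.2198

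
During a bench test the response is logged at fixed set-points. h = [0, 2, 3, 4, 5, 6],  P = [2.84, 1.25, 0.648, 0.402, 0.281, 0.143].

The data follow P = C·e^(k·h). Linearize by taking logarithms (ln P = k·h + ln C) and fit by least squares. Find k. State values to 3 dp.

k = -0.495

Let Y = ln P. Fitting Y = k·h + ln C by least squares:
XᵀX = [[90.0000, 20.0000]; [20.0000, 6]], rhs = [-22.5170, -3.2925]ᵀ  (here Σh = 20.0000, Σ(h)² = 90.0000, Σln P = -3.2925, Σh·ln P = -22.5170).
Δ = 90.0000·6 − (20.0000)² = 140.0000; k = (-22.5170·6 − 20.0000·-3.2925)/140.0000 = -0.49465, ln C = (90.0000·-3.2925 − 20.0000·-22.5170)/140.0000 = 1.10008.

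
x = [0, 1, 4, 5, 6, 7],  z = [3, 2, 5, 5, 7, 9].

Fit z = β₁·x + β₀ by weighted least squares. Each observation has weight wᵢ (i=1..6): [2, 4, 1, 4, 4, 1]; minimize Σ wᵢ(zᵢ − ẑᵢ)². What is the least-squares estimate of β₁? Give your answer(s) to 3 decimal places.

Setting ∂/∂β₁ … = 0 gives: 313·β₁ + 59·β₀ = 359;  59·β₁ + 16·β₀ = 76.
(Σwᵢ·x·x = 313, Σwᵢ·x = 59, Σwᵢ·1 = 16, Σwᵢ·x·z = 359, Σwᵢ·z = 76.)
det = 313·16 − 59² = 1527.
β₁ = (359·16 − 59·76)/1527 = 420/509; β₀ = (313·76 − 59·359)/1527 = 869/509.

β₁ = 0.825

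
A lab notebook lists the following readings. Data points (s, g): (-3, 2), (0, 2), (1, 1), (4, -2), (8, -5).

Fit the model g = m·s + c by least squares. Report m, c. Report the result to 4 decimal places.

m = -0.7000, c = 1.0000

From the data, Σs·s = 90, Σs = 10, Σ1 = 5.
For Aᵀg: Σs·g = -53, Σg = -2.
So AᵀA·[m, c]ᵀ = Aᵀg: [[90, 10]; [10, 5]]·[m, c]ᵀ = [-53, -2]ᵀ.
Eliminating c: 5·(row 1) − 10·(row 2) gives 350·m = 5·(-53) − 10·(-2) = -245, so m = -7/10.
Then c = ((-2) − 10·(-7/10))/5 = 1.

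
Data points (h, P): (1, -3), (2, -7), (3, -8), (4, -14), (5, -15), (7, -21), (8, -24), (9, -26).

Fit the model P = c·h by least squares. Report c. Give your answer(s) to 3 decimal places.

Forming XᵀX = [[249]] and XᵀP = [-745]ᵀ gives XᵀX·[c]ᵀ = XᵀP.
c = (-745)/249 = -2.99197.

c = -2.992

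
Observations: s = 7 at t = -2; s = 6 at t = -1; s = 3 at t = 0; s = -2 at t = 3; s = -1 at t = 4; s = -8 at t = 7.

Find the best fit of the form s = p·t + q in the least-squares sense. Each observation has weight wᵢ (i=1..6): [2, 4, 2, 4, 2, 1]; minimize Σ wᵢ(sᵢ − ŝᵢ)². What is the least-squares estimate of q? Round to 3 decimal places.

q = 3.821

Normal-equation sums: Σwᵢ·t·t = 129, Σwᵢ·t = 19, Σwᵢ·1 = 15.
Right-hand side: Σwᵢ·t·s = -140, Σwᵢ·s = 26.
AᵀWA·[p, q]ᵀ = AᵀWs becomes [[129, 19]; [19, 15]]·[p, q]ᵀ = [-140, 26]ᵀ.
det = 129·15 − 19² = 1574.
p = ((-140)·15 − 19·26)/1574 = -1297/787; q = (129·26 − 19·(-140))/1574 = 3007/787.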